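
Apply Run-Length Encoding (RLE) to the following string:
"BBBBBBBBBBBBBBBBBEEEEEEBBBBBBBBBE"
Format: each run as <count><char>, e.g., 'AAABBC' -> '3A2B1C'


Scanning runs left to right:
  i=0: run of 'B' x 17 -> '17B'
  i=17: run of 'E' x 6 -> '6E'
  i=23: run of 'B' x 9 -> '9B'
  i=32: run of 'E' x 1 -> '1E'

RLE = 17B6E9B1E


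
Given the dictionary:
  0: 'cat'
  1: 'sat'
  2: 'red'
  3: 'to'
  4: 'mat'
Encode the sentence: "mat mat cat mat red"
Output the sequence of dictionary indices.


Look up each word in the dictionary:
  'mat' -> 4
  'mat' -> 4
  'cat' -> 0
  'mat' -> 4
  'red' -> 2

Encoded: [4, 4, 0, 4, 2]


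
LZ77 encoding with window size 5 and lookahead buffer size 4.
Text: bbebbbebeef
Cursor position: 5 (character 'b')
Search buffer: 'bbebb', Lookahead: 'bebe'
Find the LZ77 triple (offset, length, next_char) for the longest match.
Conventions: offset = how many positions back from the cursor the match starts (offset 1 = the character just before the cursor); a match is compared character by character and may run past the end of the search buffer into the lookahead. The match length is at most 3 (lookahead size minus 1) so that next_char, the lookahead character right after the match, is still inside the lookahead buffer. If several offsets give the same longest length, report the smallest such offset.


Try each offset into the search buffer:
  offset=1 (pos 4, char 'b'): match length 1
  offset=2 (pos 3, char 'b'): match length 1
  offset=3 (pos 2, char 'e'): match length 0
  offset=4 (pos 1, char 'b'): match length 3
  offset=5 (pos 0, char 'b'): match length 1
Longest match has length 3 at offset 4.
next_char = character at position 5 + 3 = 8 -> 'e'

Best match: offset=4, length=3 (matching 'beb' starting at position 1)
LZ77 triple: (4, 3, 'e')


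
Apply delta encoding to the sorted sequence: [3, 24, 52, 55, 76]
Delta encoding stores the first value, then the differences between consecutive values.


First value: 3
Deltas:
  24 - 3 = 21
  52 - 24 = 28
  55 - 52 = 3
  76 - 55 = 21


Delta encoded: [3, 21, 28, 3, 21]


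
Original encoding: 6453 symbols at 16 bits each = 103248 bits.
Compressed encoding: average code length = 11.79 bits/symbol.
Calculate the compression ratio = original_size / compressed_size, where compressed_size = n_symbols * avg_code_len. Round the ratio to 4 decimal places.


original_size = n_symbols * orig_bits = 6453 * 16 = 103248 bits
compressed_size = n_symbols * avg_code_len = 6453 * 11.79 = 76080.87 bits
ratio = original_size / compressed_size = 103248 / 76080.87 = 1.3571

Compression ratio = 1.3571


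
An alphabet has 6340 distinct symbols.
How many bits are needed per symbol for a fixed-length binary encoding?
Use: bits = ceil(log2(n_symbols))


log2(6340) = 12.6303
Bracket: 2^12 = 4096 < 6340 <= 2^13 = 8192
So ceil(log2(6340)) = 13

bits = ceil(log2(6340)) = ceil(12.6303) = 13 bits


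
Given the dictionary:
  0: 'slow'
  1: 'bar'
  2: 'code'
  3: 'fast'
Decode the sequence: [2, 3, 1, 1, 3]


Look up each index in the dictionary:
  2 -> 'code'
  3 -> 'fast'
  1 -> 'bar'
  1 -> 'bar'
  3 -> 'fast'

Decoded: "code fast bar bar fast"


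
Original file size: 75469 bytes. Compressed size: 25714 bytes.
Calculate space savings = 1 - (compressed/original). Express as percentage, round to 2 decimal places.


ratio = compressed/original = 25714/75469 = 0.340723
savings = 1 - ratio = 1 - 0.340723 = 0.659277
as a percentage: 0.659277 * 100 = 65.93%

Space savings = 1 - 25714/75469 = 65.93%


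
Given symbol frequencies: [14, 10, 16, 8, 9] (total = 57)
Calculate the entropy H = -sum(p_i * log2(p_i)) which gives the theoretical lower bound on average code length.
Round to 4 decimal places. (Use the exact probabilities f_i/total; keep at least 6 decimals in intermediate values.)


Per-symbol terms -p_i * log2(p_i) with p_i = f_i/57:
  p = 14/57 = 0.245614: log2(p) = -2.025535, -p*log2(p) = 0.497500
  p = 10/57 = 0.175439: log2(p) = -2.510962, -p*log2(p) = 0.440520
  p = 16/57 = 0.280702: log2(p) = -1.832890, -p*log2(p) = 0.514495
  p = 8/57 = 0.140351: log2(p) = -2.832890, -p*log2(p) = 0.397599
  p = 9/57 = 0.157895: log2(p) = -2.662965, -p*log2(p) = 0.420468
H = 0.497500 + 0.440520 + 0.514495 + 0.397599 + 0.420468 = 2.270582

H = 2.2706 bits/symbol


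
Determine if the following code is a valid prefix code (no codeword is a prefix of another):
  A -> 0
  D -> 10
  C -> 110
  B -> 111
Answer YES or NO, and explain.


Checking each pair (does one codeword prefix another?):
  A='0' vs D='10': no prefix
  A='0' vs C='110': no prefix
  A='0' vs B='111': no prefix
  D='10' vs A='0': no prefix
  D='10' vs C='110': no prefix
  D='10' vs B='111': no prefix
  C='110' vs A='0': no prefix
  C='110' vs D='10': no prefix
  C='110' vs B='111': no prefix
  B='111' vs A='0': no prefix
  B='111' vs D='10': no prefix
  B='111' vs C='110': no prefix
No violation found over all pairs.

YES -- this is a valid prefix code. No codeword is a prefix of any other codeword.


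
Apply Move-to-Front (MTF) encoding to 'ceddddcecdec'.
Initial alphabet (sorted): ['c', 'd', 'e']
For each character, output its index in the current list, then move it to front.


MTF encoding:
'c': index 0 in ['c', 'd', 'e'] -> ['c', 'd', 'e']
'e': index 2 in ['c', 'd', 'e'] -> ['e', 'c', 'd']
'd': index 2 in ['e', 'c', 'd'] -> ['d', 'e', 'c']
'd': index 0 in ['d', 'e', 'c'] -> ['d', 'e', 'c']
'd': index 0 in ['d', 'e', 'c'] -> ['d', 'e', 'c']
'd': index 0 in ['d', 'e', 'c'] -> ['d', 'e', 'c']
'c': index 2 in ['d', 'e', 'c'] -> ['c', 'd', 'e']
'e': index 2 in ['c', 'd', 'e'] -> ['e', 'c', 'd']
'c': index 1 in ['e', 'c', 'd'] -> ['c', 'e', 'd']
'd': index 2 in ['c', 'e', 'd'] -> ['d', 'c', 'e']
'e': index 2 in ['d', 'c', 'e'] -> ['e', 'd', 'c']
'c': index 2 in ['e', 'd', 'c'] -> ['c', 'e', 'd']


Output: [0, 2, 2, 0, 0, 0, 2, 2, 1, 2, 2, 2]


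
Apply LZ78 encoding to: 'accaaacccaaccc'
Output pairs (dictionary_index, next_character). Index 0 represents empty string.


LZ78 encoding steps:
Dictionary: {0: ''}
Step 1: w='' (idx 0), next='a' -> output (0, 'a'), add 'a' as idx 1
Step 2: w='' (idx 0), next='c' -> output (0, 'c'), add 'c' as idx 2
Step 3: w='c' (idx 2), next='a' -> output (2, 'a'), add 'ca' as idx 3
Step 4: w='a' (idx 1), next='a' -> output (1, 'a'), add 'aa' as idx 4
Step 5: w='c' (idx 2), next='c' -> output (2, 'c'), add 'cc' as idx 5
Step 6: w='ca' (idx 3), next='a' -> output (3, 'a'), add 'caa' as idx 6
Step 7: w='cc' (idx 5), next='c' -> output (5, 'c'), add 'ccc' as idx 7


Encoded: [(0, 'a'), (0, 'c'), (2, 'a'), (1, 'a'), (2, 'c'), (3, 'a'), (5, 'c')]


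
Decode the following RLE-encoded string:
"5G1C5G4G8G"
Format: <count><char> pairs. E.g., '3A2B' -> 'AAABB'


Expanding each <count><char> pair:
  5G -> 'GGGGG'
  1C -> 'C'
  5G -> 'GGGGG'
  4G -> 'GGGG'
  8G -> 'GGGGGGGG'

Decoded = GGGGGCGGGGGGGGGGGGGGGGG


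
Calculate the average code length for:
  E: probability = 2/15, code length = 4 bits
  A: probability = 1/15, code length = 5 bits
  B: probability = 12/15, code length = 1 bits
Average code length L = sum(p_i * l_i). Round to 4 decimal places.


Weighted contributions p_i * l_i:
  E: (2/15) * 4 = 8/15
  A: (1/15) * 5 = 5/15
  B: (12/15) * 1 = 12/15
Sum = (8 + 5 + 12)/15 = 25/15

L = 25/15 = 1.6667 bits/symbol


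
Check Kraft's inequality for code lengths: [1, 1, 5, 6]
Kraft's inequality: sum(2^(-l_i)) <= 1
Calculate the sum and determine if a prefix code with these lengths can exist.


Sum = 2^(-1) + 2^(-1) + 2^(-5) + 2^(-6)
    = 0.5 + 0.5 + 0.03125 + 0.015625
    = 67/64 = 1.046875
Since 1.046875 > 1, Kraft's inequality is NOT satisfied.
A prefix code with these lengths CANNOT exist.

Kraft sum = 1.046875. Not satisfied.


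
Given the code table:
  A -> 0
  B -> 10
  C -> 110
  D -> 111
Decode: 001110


Decoding:
0 -> A
0 -> A
111 -> D
0 -> A


Result: AADA


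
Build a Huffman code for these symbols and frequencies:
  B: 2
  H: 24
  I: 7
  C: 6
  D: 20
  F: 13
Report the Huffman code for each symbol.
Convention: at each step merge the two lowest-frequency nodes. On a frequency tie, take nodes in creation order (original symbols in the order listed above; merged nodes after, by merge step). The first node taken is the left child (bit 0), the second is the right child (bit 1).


Huffman tree construction:
Step 1: Merge B(2) + C(6) = 8
Step 2: Merge I(7) + (B+C)(8) = 15
Step 3: Merge F(13) + (I+(B+C))(15) = 28
Step 4: Merge D(20) + H(24) = 44
Step 5: Merge (F+(I+(B+C)))(28) + (D+H)(44) = 72
Read each symbol's code off the tree from the root (left child = 0, right child = 1).

Codes:
  B: 0110 (length 4)
  H: 11 (length 2)
  I: 010 (length 3)
  C: 0111 (length 4)
  D: 10 (length 2)
  F: 00 (length 2)
Average code length: 167/72 = 2.3194 bits/symbol


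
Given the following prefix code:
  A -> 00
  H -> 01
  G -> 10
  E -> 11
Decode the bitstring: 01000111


Decoding step by step:
Bits 01 -> H
Bits 00 -> A
Bits 01 -> H
Bits 11 -> E


Decoded message: HAHE


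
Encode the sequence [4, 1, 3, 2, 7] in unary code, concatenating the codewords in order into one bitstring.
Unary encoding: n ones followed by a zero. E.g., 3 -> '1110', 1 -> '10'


Encode each number as n ones followed by a terminating 0:
  4 -> 11110 (5 bits)
  1 -> 10 (2 bits)
  3 -> 1110 (4 bits)
  2 -> 110 (3 bits)
  7 -> 11111110 (8 bits)
Total length = 5 + 2 + 4 + 3 + 8 = 22 bits.

Unary([4, 1, 3, 2, 7]) = 1111010111011011111110 (22 bits)


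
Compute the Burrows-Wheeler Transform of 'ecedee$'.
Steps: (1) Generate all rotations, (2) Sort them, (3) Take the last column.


Rotations (sorted):
  0: $ecedee -> last char: e
  1: cedee$e -> last char: e
  2: dee$ece -> last char: e
  3: e$ecede -> last char: e
  4: ecedee$ -> last char: $
  5: edee$ec -> last char: c
  6: ee$eced -> last char: d


BWT = eeee$cd


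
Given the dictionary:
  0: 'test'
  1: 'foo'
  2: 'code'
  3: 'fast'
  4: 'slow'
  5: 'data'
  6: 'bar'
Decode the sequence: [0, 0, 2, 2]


Look up each index in the dictionary:
  0 -> 'test'
  0 -> 'test'
  2 -> 'code'
  2 -> 'code'

Decoded: "test test code code"


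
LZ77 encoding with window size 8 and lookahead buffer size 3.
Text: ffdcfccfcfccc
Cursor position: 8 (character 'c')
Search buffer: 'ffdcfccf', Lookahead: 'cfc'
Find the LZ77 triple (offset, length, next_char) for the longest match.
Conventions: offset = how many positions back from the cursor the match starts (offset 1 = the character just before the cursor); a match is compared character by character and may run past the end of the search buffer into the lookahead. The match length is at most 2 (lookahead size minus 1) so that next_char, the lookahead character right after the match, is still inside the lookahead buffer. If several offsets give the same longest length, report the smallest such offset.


Try each offset into the search buffer:
  offset=1 (pos 7, char 'f'): match length 0
  offset=2 (pos 6, char 'c'): match length 2
  offset=3 (pos 5, char 'c'): match length 1
  offset=4 (pos 4, char 'f'): match length 0
  offset=5 (pos 3, char 'c'): match length 2
  offset=6 (pos 2, char 'd'): match length 0
  offset=7 (pos 1, char 'f'): match length 0
  offset=8 (pos 0, char 'f'): match length 0
Longest match has length 2, found at offsets 2, 5; take the smallest, offset 2.
next_char = character at position 8 + 2 = 10 -> 'c'

Best match: offset=2, length=2 (matching 'cf' starting at position 6)
LZ77 triple: (2, 2, 'c')


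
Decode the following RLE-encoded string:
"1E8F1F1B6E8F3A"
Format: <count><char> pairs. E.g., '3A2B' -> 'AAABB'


Expanding each <count><char> pair:
  1E -> 'E'
  8F -> 'FFFFFFFF'
  1F -> 'F'
  1B -> 'B'
  6E -> 'EEEEEE'
  8F -> 'FFFFFFFF'
  3A -> 'AAA'

Decoded = EFFFFFFFFFBEEEEEEFFFFFFFFAAA


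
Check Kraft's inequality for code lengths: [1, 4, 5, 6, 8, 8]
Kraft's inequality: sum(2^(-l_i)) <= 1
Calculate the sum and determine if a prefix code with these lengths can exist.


Sum = 2^(-1) + 2^(-4) + 2^(-5) + 2^(-6) + 2^(-8) + 2^(-8)
    = 0.5 + 0.0625 + 0.03125 + 0.015625 + 0.00390625 + 0.00390625
    = 158/256 = 0.6171875
Since 0.6171875 <= 1, Kraft's inequality IS satisfied.
A prefix code with these lengths CAN exist.

Kraft sum = 0.6171875. Satisfied.


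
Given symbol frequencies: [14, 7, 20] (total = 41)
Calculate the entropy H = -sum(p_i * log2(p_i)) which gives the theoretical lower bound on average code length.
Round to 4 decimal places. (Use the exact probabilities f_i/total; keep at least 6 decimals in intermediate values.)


Per-symbol terms -p_i * log2(p_i) with p_i = f_i/41:
  p = 14/41 = 0.341463: log2(p) = -1.550197, -p*log2(p) = 0.529336
  p = 7/41 = 0.170732: log2(p) = -2.550197, -p*log2(p) = 0.435400
  p = 20/41 = 0.487805: log2(p) = -1.035624, -p*log2(p) = 0.505182
H = 0.529336 + 0.435400 + 0.505182 = 1.469918

H = 1.4699 bits/symbol


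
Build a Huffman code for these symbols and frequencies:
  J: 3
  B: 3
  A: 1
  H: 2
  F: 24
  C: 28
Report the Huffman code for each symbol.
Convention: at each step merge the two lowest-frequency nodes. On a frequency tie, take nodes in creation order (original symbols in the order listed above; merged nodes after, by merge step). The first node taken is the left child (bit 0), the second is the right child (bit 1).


Huffman tree construction:
Step 1: Merge A(1) + H(2) = 3
Step 2: Merge J(3) + B(3) = 6
Step 3: Merge (A+H)(3) + (J+B)(6) = 9
Step 4: Merge ((A+H)+(J+B))(9) + F(24) = 33
Step 5: Merge C(28) + (((A+H)+(J+B))+F)(33) = 61
Read each symbol's code off the tree from the root (left child = 0, right child = 1).

Codes:
  J: 1010 (length 4)
  B: 1011 (length 4)
  A: 1000 (length 4)
  H: 1001 (length 4)
  F: 11 (length 2)
  C: 0 (length 1)
Average code length: 112/61 = 1.8361 bits/symbol


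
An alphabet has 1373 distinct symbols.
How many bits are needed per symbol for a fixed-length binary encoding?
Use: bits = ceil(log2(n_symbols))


log2(1373) = 10.4231
Bracket: 2^10 = 1024 < 1373 <= 2^11 = 2048
So ceil(log2(1373)) = 11

bits = ceil(log2(1373)) = ceil(10.4231) = 11 bits


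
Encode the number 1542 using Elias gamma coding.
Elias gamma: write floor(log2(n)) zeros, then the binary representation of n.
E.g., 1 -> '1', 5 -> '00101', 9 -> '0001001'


num_bits = floor(log2(1542)) + 1 = 11
leading_zeros = num_bits - 1 = 10
binary(1542) = 11000000110

Elias gamma(1542) = '0000000000' + '11000000110' = 000000000011000000110 (21 bits)


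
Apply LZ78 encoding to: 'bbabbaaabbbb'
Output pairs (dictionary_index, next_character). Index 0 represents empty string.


LZ78 encoding steps:
Dictionary: {0: ''}
Step 1: w='' (idx 0), next='b' -> output (0, 'b'), add 'b' as idx 1
Step 2: w='b' (idx 1), next='a' -> output (1, 'a'), add 'ba' as idx 2
Step 3: w='b' (idx 1), next='b' -> output (1, 'b'), add 'bb' as idx 3
Step 4: w='' (idx 0), next='a' -> output (0, 'a'), add 'a' as idx 4
Step 5: w='a' (idx 4), next='a' -> output (4, 'a'), add 'aa' as idx 5
Step 6: w='bb' (idx 3), next='b' -> output (3, 'b'), add 'bbb' as idx 6
Step 7: w='b' (idx 1), end of input -> output (1, '')


Encoded: [(0, 'b'), (1, 'a'), (1, 'b'), (0, 'a'), (4, 'a'), (3, 'b'), (1, '')]


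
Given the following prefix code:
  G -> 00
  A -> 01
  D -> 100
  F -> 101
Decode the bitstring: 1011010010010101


Decoding step by step:
Bits 101 -> F
Bits 101 -> F
Bits 00 -> G
Bits 100 -> D
Bits 101 -> F
Bits 01 -> A


Decoded message: FFGDFA


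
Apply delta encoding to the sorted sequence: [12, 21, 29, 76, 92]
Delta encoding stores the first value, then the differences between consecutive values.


First value: 12
Deltas:
  21 - 12 = 9
  29 - 21 = 8
  76 - 29 = 47
  92 - 76 = 16


Delta encoded: [12, 9, 8, 47, 16]


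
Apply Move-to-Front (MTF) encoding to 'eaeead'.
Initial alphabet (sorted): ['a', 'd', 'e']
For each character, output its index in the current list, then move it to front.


MTF encoding:
'e': index 2 in ['a', 'd', 'e'] -> ['e', 'a', 'd']
'a': index 1 in ['e', 'a', 'd'] -> ['a', 'e', 'd']
'e': index 1 in ['a', 'e', 'd'] -> ['e', 'a', 'd']
'e': index 0 in ['e', 'a', 'd'] -> ['e', 'a', 'd']
'a': index 1 in ['e', 'a', 'd'] -> ['a', 'e', 'd']
'd': index 2 in ['a', 'e', 'd'] -> ['d', 'a', 'e']


Output: [2, 1, 1, 0, 1, 2]


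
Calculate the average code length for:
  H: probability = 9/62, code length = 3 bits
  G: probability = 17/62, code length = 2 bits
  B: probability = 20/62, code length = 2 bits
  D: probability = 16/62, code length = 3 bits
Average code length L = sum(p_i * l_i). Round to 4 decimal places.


Weighted contributions p_i * l_i:
  H: (9/62) * 3 = 27/62
  G: (17/62) * 2 = 34/62
  B: (20/62) * 2 = 40/62
  D: (16/62) * 3 = 48/62
Sum = (27 + 34 + 40 + 48)/62 = 149/62

L = 149/62 = 2.4032 bits/symbol


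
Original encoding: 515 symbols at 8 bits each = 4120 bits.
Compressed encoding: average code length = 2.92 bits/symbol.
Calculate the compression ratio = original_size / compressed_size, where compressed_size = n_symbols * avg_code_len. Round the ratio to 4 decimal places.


original_size = n_symbols * orig_bits = 515 * 8 = 4120 bits
compressed_size = n_symbols * avg_code_len = 515 * 2.92 = 1503.8 bits
ratio = original_size / compressed_size = 4120 / 1503.8 = 2.7397

Compression ratio = 2.7397


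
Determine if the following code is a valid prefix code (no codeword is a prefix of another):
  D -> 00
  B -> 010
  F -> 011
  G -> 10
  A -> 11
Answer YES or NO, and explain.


Checking each pair (does one codeword prefix another?):
  D='00' vs B='010': no prefix
  D='00' vs F='011': no prefix
  D='00' vs G='10': no prefix
  D='00' vs A='11': no prefix
  B='010' vs D='00': no prefix
  B='010' vs F='011': no prefix
  B='010' vs G='10': no prefix
  B='010' vs A='11': no prefix
  F='011' vs D='00': no prefix
  F='011' vs B='010': no prefix
  F='011' vs G='10': no prefix
  F='011' vs A='11': no prefix
  G='10' vs D='00': no prefix
  G='10' vs B='010': no prefix
  G='10' vs F='011': no prefix
  G='10' vs A='11': no prefix
  A='11' vs D='00': no prefix
  A='11' vs B='010': no prefix
  A='11' vs F='011': no prefix
  A='11' vs G='10': no prefix
No violation found over all pairs.

YES -- this is a valid prefix code. No codeword is a prefix of any other codeword.


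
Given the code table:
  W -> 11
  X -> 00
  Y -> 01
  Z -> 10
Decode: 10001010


Decoding:
10 -> Z
00 -> X
10 -> Z
10 -> Z


Result: ZXZZ


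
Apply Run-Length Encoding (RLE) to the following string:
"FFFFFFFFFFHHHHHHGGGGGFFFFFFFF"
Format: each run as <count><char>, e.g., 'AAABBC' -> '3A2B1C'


Scanning runs left to right:
  i=0: run of 'F' x 10 -> '10F'
  i=10: run of 'H' x 6 -> '6H'
  i=16: run of 'G' x 5 -> '5G'
  i=21: run of 'F' x 8 -> '8F'

RLE = 10F6H5G8F


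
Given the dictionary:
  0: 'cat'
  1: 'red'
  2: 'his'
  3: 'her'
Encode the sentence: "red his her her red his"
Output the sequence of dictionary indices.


Look up each word in the dictionary:
  'red' -> 1
  'his' -> 2
  'her' -> 3
  'her' -> 3
  'red' -> 1
  'his' -> 2

Encoded: [1, 2, 3, 3, 1, 2]


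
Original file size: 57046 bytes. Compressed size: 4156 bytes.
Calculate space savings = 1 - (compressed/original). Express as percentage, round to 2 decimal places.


ratio = compressed/original = 4156/57046 = 0.072853
savings = 1 - ratio = 1 - 0.072853 = 0.927147
as a percentage: 0.927147 * 100 = 92.71%

Space savings = 1 - 4156/57046 = 92.71%


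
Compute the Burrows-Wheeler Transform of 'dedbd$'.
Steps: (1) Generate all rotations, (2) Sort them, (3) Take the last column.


Rotations (sorted):
  0: $dedbd -> last char: d
  1: bd$ded -> last char: d
  2: d$dedb -> last char: b
  3: dbd$de -> last char: e
  4: dedbd$ -> last char: $
  5: edbd$d -> last char: d


BWT = ddbe$d


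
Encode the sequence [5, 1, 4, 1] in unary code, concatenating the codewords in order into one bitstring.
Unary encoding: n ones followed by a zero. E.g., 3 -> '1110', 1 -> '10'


Encode each number as n ones followed by a terminating 0:
  5 -> 111110 (6 bits)
  1 -> 10 (2 bits)
  4 -> 11110 (5 bits)
  1 -> 10 (2 bits)
Total length = 6 + 2 + 5 + 2 = 15 bits.

Unary([5, 1, 4, 1]) = 111110101111010 (15 bits)


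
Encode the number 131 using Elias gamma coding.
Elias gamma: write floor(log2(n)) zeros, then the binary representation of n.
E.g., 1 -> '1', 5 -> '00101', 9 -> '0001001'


num_bits = floor(log2(131)) + 1 = 8
leading_zeros = num_bits - 1 = 7
binary(131) = 10000011

Elias gamma(131) = '0000000' + '10000011' = 000000010000011 (15 bits)


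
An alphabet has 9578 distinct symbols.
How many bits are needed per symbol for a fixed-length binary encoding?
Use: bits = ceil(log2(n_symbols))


log2(9578) = 13.2255
Bracket: 2^13 = 8192 < 9578 <= 2^14 = 16384
So ceil(log2(9578)) = 14

bits = ceil(log2(9578)) = ceil(13.2255) = 14 bits


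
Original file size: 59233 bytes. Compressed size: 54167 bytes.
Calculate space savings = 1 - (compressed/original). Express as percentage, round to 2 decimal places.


ratio = compressed/original = 54167/59233 = 0.914473
savings = 1 - ratio = 1 - 0.914473 = 0.085527
as a percentage: 0.085527 * 100 = 8.55%

Space savings = 1 - 54167/59233 = 8.55%


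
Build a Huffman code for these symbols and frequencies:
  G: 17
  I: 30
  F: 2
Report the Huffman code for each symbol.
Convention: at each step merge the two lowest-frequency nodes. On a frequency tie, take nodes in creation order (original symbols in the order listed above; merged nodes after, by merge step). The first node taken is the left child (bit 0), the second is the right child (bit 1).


Huffman tree construction:
Step 1: Merge F(2) + G(17) = 19
Step 2: Merge (F+G)(19) + I(30) = 49
Read each symbol's code off the tree from the root (left child = 0, right child = 1).

Codes:
  G: 01 (length 2)
  I: 1 (length 1)
  F: 00 (length 2)
Average code length: 68/49 = 1.3878 bits/symbol


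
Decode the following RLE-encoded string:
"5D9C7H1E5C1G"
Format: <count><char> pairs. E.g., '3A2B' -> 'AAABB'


Expanding each <count><char> pair:
  5D -> 'DDDDD'
  9C -> 'CCCCCCCCC'
  7H -> 'HHHHHHH'
  1E -> 'E'
  5C -> 'CCCCC'
  1G -> 'G'

Decoded = DDDDDCCCCCCCCCHHHHHHHECCCCCG


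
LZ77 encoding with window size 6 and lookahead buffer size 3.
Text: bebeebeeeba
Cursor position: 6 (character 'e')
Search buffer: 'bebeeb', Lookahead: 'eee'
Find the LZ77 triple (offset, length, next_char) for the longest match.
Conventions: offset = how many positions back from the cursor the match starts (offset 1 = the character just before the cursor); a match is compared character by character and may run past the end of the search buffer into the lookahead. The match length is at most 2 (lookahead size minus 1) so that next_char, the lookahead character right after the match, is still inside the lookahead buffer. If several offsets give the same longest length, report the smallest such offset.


Try each offset into the search buffer:
  offset=1 (pos 5, char 'b'): match length 0
  offset=2 (pos 4, char 'e'): match length 1
  offset=3 (pos 3, char 'e'): match length 2
  offset=4 (pos 2, char 'b'): match length 0
  offset=5 (pos 1, char 'e'): match length 1
  offset=6 (pos 0, char 'b'): match length 0
Longest match has length 2 at offset 3.
next_char = character at position 6 + 2 = 8 -> 'e'

Best match: offset=3, length=2 (matching 'ee' starting at position 3)
LZ77 triple: (3, 2, 'e')


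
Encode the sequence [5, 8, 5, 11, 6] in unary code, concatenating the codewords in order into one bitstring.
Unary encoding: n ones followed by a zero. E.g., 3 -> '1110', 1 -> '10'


Encode each number as n ones followed by a terminating 0:
  5 -> 111110 (6 bits)
  8 -> 111111110 (9 bits)
  5 -> 111110 (6 bits)
  11 -> 111111111110 (12 bits)
  6 -> 1111110 (7 bits)
Total length = 6 + 9 + 6 + 12 + 7 = 40 bits.

Unary([5, 8, 5, 11, 6]) = 1111101111111101111101111111111101111110 (40 bits)


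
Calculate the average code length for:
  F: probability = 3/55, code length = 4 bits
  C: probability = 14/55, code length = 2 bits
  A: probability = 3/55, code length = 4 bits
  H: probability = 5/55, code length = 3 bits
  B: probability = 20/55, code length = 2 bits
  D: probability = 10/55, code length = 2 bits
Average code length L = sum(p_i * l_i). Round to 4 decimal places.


Weighted contributions p_i * l_i:
  F: (3/55) * 4 = 12/55
  C: (14/55) * 2 = 28/55
  A: (3/55) * 4 = 12/55
  H: (5/55) * 3 = 15/55
  B: (20/55) * 2 = 40/55
  D: (10/55) * 2 = 20/55
Sum = (12 + 28 + 12 + 15 + 40 + 20)/55 = 127/55

L = 127/55 = 2.3091 bits/symbol


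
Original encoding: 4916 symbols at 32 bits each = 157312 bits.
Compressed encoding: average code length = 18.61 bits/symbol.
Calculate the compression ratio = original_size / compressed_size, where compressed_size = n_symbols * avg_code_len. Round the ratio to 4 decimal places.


original_size = n_symbols * orig_bits = 4916 * 32 = 157312 bits
compressed_size = n_symbols * avg_code_len = 4916 * 18.61 = 91486.76 bits
ratio = original_size / compressed_size = 157312 / 91486.76 = 1.7195

Compression ratio = 1.7195


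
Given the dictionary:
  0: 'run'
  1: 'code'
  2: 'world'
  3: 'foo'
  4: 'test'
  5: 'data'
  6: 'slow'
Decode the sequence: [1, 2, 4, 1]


Look up each index in the dictionary:
  1 -> 'code'
  2 -> 'world'
  4 -> 'test'
  1 -> 'code'

Decoded: "code world test code"


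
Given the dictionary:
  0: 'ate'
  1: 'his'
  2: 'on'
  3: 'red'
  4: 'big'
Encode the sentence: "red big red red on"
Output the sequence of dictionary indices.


Look up each word in the dictionary:
  'red' -> 3
  'big' -> 4
  'red' -> 3
  'red' -> 3
  'on' -> 2

Encoded: [3, 4, 3, 3, 2]


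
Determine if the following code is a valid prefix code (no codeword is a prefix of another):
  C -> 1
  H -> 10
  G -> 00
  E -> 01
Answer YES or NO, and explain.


Checking each pair (does one codeword prefix another?):
  C='1' vs H='10': prefix -- VIOLATION

NO -- this is NOT a valid prefix code. C (1) is a prefix of H (10).


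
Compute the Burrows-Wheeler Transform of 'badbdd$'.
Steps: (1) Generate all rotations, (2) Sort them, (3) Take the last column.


Rotations (sorted):
  0: $badbdd -> last char: d
  1: adbdd$b -> last char: b
  2: badbdd$ -> last char: $
  3: bdd$bad -> last char: d
  4: d$badbd -> last char: d
  5: dbdd$ba -> last char: a
  6: dd$badb -> last char: b


BWT = db$ddab


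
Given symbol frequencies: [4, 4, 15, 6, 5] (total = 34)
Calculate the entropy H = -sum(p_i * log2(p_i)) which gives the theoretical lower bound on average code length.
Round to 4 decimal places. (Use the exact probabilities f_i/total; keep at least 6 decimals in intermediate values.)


Per-symbol terms -p_i * log2(p_i) with p_i = f_i/34:
  p = 4/34 = 0.117647: log2(p) = -3.087463, -p*log2(p) = 0.363231
  p = 4/34 = 0.117647: log2(p) = -3.087463, -p*log2(p) = 0.363231
  p = 15/34 = 0.441176: log2(p) = -1.180572, -p*log2(p) = 0.520841
  p = 6/34 = 0.176471: log2(p) = -2.502500, -p*log2(p) = 0.441618
  p = 5/34 = 0.147059: log2(p) = -2.765535, -p*log2(p) = 0.406696
H = 0.363231 + 0.363231 + 0.520841 + 0.441618 + 0.406696 = 2.095617

H = 2.0956 bits/symbol


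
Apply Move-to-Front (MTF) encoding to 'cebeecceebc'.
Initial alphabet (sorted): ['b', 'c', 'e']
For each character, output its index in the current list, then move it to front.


MTF encoding:
'c': index 1 in ['b', 'c', 'e'] -> ['c', 'b', 'e']
'e': index 2 in ['c', 'b', 'e'] -> ['e', 'c', 'b']
'b': index 2 in ['e', 'c', 'b'] -> ['b', 'e', 'c']
'e': index 1 in ['b', 'e', 'c'] -> ['e', 'b', 'c']
'e': index 0 in ['e', 'b', 'c'] -> ['e', 'b', 'c']
'c': index 2 in ['e', 'b', 'c'] -> ['c', 'e', 'b']
'c': index 0 in ['c', 'e', 'b'] -> ['c', 'e', 'b']
'e': index 1 in ['c', 'e', 'b'] -> ['e', 'c', 'b']
'e': index 0 in ['e', 'c', 'b'] -> ['e', 'c', 'b']
'b': index 2 in ['e', 'c', 'b'] -> ['b', 'e', 'c']
'c': index 2 in ['b', 'e', 'c'] -> ['c', 'b', 'e']


Output: [1, 2, 2, 1, 0, 2, 0, 1, 0, 2, 2]


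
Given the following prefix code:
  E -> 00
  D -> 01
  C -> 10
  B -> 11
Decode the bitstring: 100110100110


Decoding step by step:
Bits 10 -> C
Bits 01 -> D
Bits 10 -> C
Bits 10 -> C
Bits 01 -> D
Bits 10 -> C


Decoded message: CDCCDC


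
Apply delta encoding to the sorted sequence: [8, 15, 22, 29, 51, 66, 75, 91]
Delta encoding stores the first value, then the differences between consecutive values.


First value: 8
Deltas:
  15 - 8 = 7
  22 - 15 = 7
  29 - 22 = 7
  51 - 29 = 22
  66 - 51 = 15
  75 - 66 = 9
  91 - 75 = 16


Delta encoded: [8, 7, 7, 7, 22, 15, 9, 16]


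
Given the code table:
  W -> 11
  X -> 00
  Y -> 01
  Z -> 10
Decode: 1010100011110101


Decoding:
10 -> Z
10 -> Z
10 -> Z
00 -> X
11 -> W
11 -> W
01 -> Y
01 -> Y


Result: ZZZXWWYY


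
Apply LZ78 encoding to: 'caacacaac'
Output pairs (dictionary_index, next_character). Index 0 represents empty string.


LZ78 encoding steps:
Dictionary: {0: ''}
Step 1: w='' (idx 0), next='c' -> output (0, 'c'), add 'c' as idx 1
Step 2: w='' (idx 0), next='a' -> output (0, 'a'), add 'a' as idx 2
Step 3: w='a' (idx 2), next='c' -> output (2, 'c'), add 'ac' as idx 3
Step 4: w='ac' (idx 3), next='a' -> output (3, 'a'), add 'aca' as idx 4
Step 5: w='ac' (idx 3), end of input -> output (3, '')


Encoded: [(0, 'c'), (0, 'a'), (2, 'c'), (3, 'a'), (3, '')]


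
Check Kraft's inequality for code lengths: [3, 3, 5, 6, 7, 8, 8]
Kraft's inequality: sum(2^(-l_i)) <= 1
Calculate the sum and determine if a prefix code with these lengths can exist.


Sum = 2^(-3) + 2^(-3) + 2^(-5) + 2^(-6) + 2^(-7) + 2^(-8) + 2^(-8)
    = 0.125 + 0.125 + 0.03125 + 0.015625 + 0.0078125 + 0.00390625 + 0.00390625
    = 80/256 = 0.3125
Since 0.3125 <= 1, Kraft's inequality IS satisfied.
A prefix code with these lengths CAN exist.

Kraft sum = 0.3125. Satisfied.


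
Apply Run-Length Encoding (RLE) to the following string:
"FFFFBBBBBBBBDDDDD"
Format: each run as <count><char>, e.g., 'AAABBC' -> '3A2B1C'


Scanning runs left to right:
  i=0: run of 'F' x 4 -> '4F'
  i=4: run of 'B' x 8 -> '8B'
  i=12: run of 'D' x 5 -> '5D'

RLE = 4F8B5D


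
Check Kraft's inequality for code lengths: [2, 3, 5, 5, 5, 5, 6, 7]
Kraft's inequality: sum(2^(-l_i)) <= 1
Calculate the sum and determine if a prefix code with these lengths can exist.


Sum = 2^(-2) + 2^(-3) + 2^(-5) + 2^(-5) + 2^(-5) + 2^(-5) + 2^(-6) + 2^(-7)
    = 0.25 + 0.125 + 0.03125 + 0.03125 + 0.03125 + 0.03125 + 0.015625 + 0.0078125
    = 67/128 = 0.5234375
Since 0.5234375 <= 1, Kraft's inequality IS satisfied.
A prefix code with these lengths CAN exist.

Kraft sum = 0.5234375. Satisfied.


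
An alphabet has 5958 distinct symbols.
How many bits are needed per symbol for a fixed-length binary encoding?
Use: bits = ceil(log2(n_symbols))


log2(5958) = 12.5406
Bracket: 2^12 = 4096 < 5958 <= 2^13 = 8192
So ceil(log2(5958)) = 13

bits = ceil(log2(5958)) = ceil(12.5406) = 13 bits


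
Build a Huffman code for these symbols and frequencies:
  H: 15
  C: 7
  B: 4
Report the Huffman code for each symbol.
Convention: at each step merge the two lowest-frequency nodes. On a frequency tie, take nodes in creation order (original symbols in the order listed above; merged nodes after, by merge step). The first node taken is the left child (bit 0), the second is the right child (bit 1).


Huffman tree construction:
Step 1: Merge B(4) + C(7) = 11
Step 2: Merge (B+C)(11) + H(15) = 26
Read each symbol's code off the tree from the root (left child = 0, right child = 1).

Codes:
  H: 1 (length 1)
  C: 01 (length 2)
  B: 00 (length 2)
Average code length: 37/26 = 1.4231 bits/symbol


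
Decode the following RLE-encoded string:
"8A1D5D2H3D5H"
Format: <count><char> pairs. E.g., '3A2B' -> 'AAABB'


Expanding each <count><char> pair:
  8A -> 'AAAAAAAA'
  1D -> 'D'
  5D -> 'DDDDD'
  2H -> 'HH'
  3D -> 'DDD'
  5H -> 'HHHHH'

Decoded = AAAAAAAADDDDDDHHDDDHHHHH


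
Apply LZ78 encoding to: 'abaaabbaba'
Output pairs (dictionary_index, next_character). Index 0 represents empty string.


LZ78 encoding steps:
Dictionary: {0: ''}
Step 1: w='' (idx 0), next='a' -> output (0, 'a'), add 'a' as idx 1
Step 2: w='' (idx 0), next='b' -> output (0, 'b'), add 'b' as idx 2
Step 3: w='a' (idx 1), next='a' -> output (1, 'a'), add 'aa' as idx 3
Step 4: w='a' (idx 1), next='b' -> output (1, 'b'), add 'ab' as idx 4
Step 5: w='b' (idx 2), next='a' -> output (2, 'a'), add 'ba' as idx 5
Step 6: w='ba' (idx 5), end of input -> output (5, '')


Encoded: [(0, 'a'), (0, 'b'), (1, 'a'), (1, 'b'), (2, 'a'), (5, '')]


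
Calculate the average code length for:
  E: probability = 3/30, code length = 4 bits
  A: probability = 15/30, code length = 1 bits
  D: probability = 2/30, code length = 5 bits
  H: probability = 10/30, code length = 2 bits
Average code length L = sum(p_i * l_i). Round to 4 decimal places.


Weighted contributions p_i * l_i:
  E: (3/30) * 4 = 12/30
  A: (15/30) * 1 = 15/30
  D: (2/30) * 5 = 10/30
  H: (10/30) * 2 = 20/30
Sum = (12 + 15 + 10 + 20)/30 = 57/30

L = 57/30 = 1.9000 bits/symbol


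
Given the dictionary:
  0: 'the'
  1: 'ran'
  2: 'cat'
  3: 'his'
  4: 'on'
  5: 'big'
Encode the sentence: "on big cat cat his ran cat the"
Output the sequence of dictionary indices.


Look up each word in the dictionary:
  'on' -> 4
  'big' -> 5
  'cat' -> 2
  'cat' -> 2
  'his' -> 3
  'ran' -> 1
  'cat' -> 2
  'the' -> 0

Encoded: [4, 5, 2, 2, 3, 1, 2, 0]


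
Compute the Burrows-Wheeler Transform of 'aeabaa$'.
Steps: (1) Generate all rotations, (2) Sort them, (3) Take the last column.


Rotations (sorted):
  0: $aeabaa -> last char: a
  1: a$aeaba -> last char: a
  2: aa$aeab -> last char: b
  3: abaa$ae -> last char: e
  4: aeabaa$ -> last char: $
  5: baa$aea -> last char: a
  6: eabaa$a -> last char: a


BWT = aabe$aa


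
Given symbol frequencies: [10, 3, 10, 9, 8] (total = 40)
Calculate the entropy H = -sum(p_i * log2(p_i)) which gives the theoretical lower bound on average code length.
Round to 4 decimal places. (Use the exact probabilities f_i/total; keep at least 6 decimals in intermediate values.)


Per-symbol terms -p_i * log2(p_i) with p_i = f_i/40:
  p = 10/40 = 0.250000: log2(p) = -2.000000, -p*log2(p) = 0.500000
  p = 3/40 = 0.075000: log2(p) = -3.736966, -p*log2(p) = 0.280272
  p = 10/40 = 0.250000: log2(p) = -2.000000, -p*log2(p) = 0.500000
  p = 9/40 = 0.225000: log2(p) = -2.152003, -p*log2(p) = 0.484201
  p = 8/40 = 0.200000: log2(p) = -2.321928, -p*log2(p) = 0.464386
H = 0.500000 + 0.280272 + 0.500000 + 0.484201 + 0.464386 = 2.228859

H = 2.2289 bits/symbol


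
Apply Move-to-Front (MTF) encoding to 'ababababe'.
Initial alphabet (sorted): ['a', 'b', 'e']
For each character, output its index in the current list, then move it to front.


MTF encoding:
'a': index 0 in ['a', 'b', 'e'] -> ['a', 'b', 'e']
'b': index 1 in ['a', 'b', 'e'] -> ['b', 'a', 'e']
'a': index 1 in ['b', 'a', 'e'] -> ['a', 'b', 'e']
'b': index 1 in ['a', 'b', 'e'] -> ['b', 'a', 'e']
'a': index 1 in ['b', 'a', 'e'] -> ['a', 'b', 'e']
'b': index 1 in ['a', 'b', 'e'] -> ['b', 'a', 'e']
'a': index 1 in ['b', 'a', 'e'] -> ['a', 'b', 'e']
'b': index 1 in ['a', 'b', 'e'] -> ['b', 'a', 'e']
'e': index 2 in ['b', 'a', 'e'] -> ['e', 'b', 'a']


Output: [0, 1, 1, 1, 1, 1, 1, 1, 2]


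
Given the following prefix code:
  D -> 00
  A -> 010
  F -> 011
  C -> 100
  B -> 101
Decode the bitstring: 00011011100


Decoding step by step:
Bits 00 -> D
Bits 011 -> F
Bits 011 -> F
Bits 100 -> C


Decoded message: DFFC


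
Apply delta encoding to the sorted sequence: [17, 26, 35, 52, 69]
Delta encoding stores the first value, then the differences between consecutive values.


First value: 17
Deltas:
  26 - 17 = 9
  35 - 26 = 9
  52 - 35 = 17
  69 - 52 = 17


Delta encoded: [17, 9, 9, 17, 17]


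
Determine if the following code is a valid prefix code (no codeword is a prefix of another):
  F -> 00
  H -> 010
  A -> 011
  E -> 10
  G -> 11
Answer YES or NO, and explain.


Checking each pair (does one codeword prefix another?):
  F='00' vs H='010': no prefix
  F='00' vs A='011': no prefix
  F='00' vs E='10': no prefix
  F='00' vs G='11': no prefix
  H='010' vs F='00': no prefix
  H='010' vs A='011': no prefix
  H='010' vs E='10': no prefix
  H='010' vs G='11': no prefix
  A='011' vs F='00': no prefix
  A='011' vs H='010': no prefix
  A='011' vs E='10': no prefix
  A='011' vs G='11': no prefix
  E='10' vs F='00': no prefix
  E='10' vs H='010': no prefix
  E='10' vs A='011': no prefix
  E='10' vs G='11': no prefix
  G='11' vs F='00': no prefix
  G='11' vs H='010': no prefix
  G='11' vs A='011': no prefix
  G='11' vs E='10': no prefix
No violation found over all pairs.

YES -- this is a valid prefix code. No codeword is a prefix of any other codeword.


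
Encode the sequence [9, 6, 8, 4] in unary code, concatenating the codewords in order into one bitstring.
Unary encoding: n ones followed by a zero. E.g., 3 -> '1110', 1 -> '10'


Encode each number as n ones followed by a terminating 0:
  9 -> 1111111110 (10 bits)
  6 -> 1111110 (7 bits)
  8 -> 111111110 (9 bits)
  4 -> 11110 (5 bits)
Total length = 10 + 7 + 9 + 5 = 31 bits.

Unary([9, 6, 8, 4]) = 1111111110111111011111111011110 (31 bits)


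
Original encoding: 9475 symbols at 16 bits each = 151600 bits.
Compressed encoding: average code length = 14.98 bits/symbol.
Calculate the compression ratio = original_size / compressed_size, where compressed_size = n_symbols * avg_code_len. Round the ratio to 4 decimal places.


original_size = n_symbols * orig_bits = 9475 * 16 = 151600 bits
compressed_size = n_symbols * avg_code_len = 9475 * 14.98 = 141935.5 bits
ratio = original_size / compressed_size = 151600 / 141935.5 = 1.0681

Compression ratio = 1.0681


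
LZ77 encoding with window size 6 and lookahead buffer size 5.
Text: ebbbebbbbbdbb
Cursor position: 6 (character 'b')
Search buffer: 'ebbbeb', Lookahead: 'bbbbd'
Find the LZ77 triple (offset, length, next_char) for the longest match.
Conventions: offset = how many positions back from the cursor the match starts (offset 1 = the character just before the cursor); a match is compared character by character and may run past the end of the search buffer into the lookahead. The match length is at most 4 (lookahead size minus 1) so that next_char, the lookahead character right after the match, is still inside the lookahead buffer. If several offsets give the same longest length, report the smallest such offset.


Try each offset into the search buffer:
  offset=1 (pos 5, char 'b'): match length 4
  offset=2 (pos 4, char 'e'): match length 0
  offset=3 (pos 3, char 'b'): match length 1
  offset=4 (pos 2, char 'b'): match length 2
  offset=5 (pos 1, char 'b'): match length 3
  offset=6 (pos 0, char 'e'): match length 0
Longest match has length 4 at offset 1.
next_char = character at position 6 + 4 = 10 -> 'd'

Best match: offset=1, length=4 (matching 'bbbb' starting at position 5)
LZ77 triple: (1, 4, 'd')


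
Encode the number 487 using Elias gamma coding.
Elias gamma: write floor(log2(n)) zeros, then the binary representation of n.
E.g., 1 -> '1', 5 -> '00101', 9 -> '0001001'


num_bits = floor(log2(487)) + 1 = 9
leading_zeros = num_bits - 1 = 8
binary(487) = 111100111

Elias gamma(487) = '00000000' + '111100111' = 00000000111100111 (17 bits)


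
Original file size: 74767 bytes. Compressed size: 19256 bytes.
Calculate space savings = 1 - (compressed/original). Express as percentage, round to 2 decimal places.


ratio = compressed/original = 19256/74767 = 0.257547
savings = 1 - ratio = 1 - 0.257547 = 0.742453
as a percentage: 0.742453 * 100 = 74.25%

Space savings = 1 - 19256/74767 = 74.25%


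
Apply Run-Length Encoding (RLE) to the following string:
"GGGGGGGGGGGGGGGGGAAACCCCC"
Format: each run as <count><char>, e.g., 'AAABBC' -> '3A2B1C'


Scanning runs left to right:
  i=0: run of 'G' x 17 -> '17G'
  i=17: run of 'A' x 3 -> '3A'
  i=20: run of 'C' x 5 -> '5C'

RLE = 17G3A5C


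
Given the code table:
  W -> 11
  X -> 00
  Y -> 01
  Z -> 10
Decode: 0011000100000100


Decoding:
00 -> X
11 -> W
00 -> X
01 -> Y
00 -> X
00 -> X
01 -> Y
00 -> X


Result: XWXYXXYX


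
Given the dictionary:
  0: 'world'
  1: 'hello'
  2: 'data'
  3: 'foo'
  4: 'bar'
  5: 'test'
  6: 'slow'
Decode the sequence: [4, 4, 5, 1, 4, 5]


Look up each index in the dictionary:
  4 -> 'bar'
  4 -> 'bar'
  5 -> 'test'
  1 -> 'hello'
  4 -> 'bar'
  5 -> 'test'

Decoded: "bar bar test hello bar test"
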